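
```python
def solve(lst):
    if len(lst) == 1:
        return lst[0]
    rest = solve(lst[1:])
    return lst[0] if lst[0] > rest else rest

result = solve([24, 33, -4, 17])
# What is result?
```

Recursive max over [24, 33, -4, 17] = 33

Answer: 33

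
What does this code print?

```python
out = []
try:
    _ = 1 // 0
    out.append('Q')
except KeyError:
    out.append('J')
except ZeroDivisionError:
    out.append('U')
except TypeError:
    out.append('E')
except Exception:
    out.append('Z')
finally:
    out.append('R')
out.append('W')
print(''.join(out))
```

Execution trace: 'U' (except ZeroDivisionError) → 'R' (finally) → 'W' (after the try/except). Output: URW

Answer: URW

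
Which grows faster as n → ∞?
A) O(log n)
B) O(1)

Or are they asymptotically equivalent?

O(log n) vs O(1): Higher order terms dominate.

Answer: A) O(log n) grows faster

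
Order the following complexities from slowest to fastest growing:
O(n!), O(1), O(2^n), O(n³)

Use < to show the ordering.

Ordered by growth rate: O(1) < O(n³) < O(2^n) < O(n!)

Answer: O(1) < O(n³) < O(2^n) < O(n!)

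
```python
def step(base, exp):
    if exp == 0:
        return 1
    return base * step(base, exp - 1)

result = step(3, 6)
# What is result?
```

step(3, 6) = 3 * 3 * 3 * 3 * 3 * 3 = 729

Answer: 729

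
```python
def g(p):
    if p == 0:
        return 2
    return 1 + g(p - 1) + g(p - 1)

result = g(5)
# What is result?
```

g(p) = 1 + 2·g(p-1), g(0)=2. Closed form: (2+1)·2^5 - 1 = 95.

Answer: 95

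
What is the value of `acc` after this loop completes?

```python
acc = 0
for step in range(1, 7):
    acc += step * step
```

Sum of squares 1² to 6² = 91
`acc` takes the values: 0 → 1 → 5 → 14 → 30 → 55 → 91

Answer: 91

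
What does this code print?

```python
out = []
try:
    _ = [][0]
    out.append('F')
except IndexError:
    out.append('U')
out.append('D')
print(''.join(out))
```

Execution trace: 'U' (except IndexError) → 'D' (after the try/except). Output: UD

Answer: UD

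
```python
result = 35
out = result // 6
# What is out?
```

Trace:
`result = 35` → result = 35
`out = result // 6` → out = 5
So out = 5

Answer: 5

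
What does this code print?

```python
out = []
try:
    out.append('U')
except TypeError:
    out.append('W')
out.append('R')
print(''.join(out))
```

Execution trace: 'U' (try body, no exception) → 'R' (after the try/except). Output: UR

Answer: UR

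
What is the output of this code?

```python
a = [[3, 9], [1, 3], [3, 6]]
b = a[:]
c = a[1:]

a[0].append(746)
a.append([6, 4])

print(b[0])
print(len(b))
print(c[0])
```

Key concept: slice with nested mutation.
Step by step:
`a = [[3, 9], [1, 3], [3, 6]]` → a = [[3, 9], [1, 3], [3, 6]]
`b = a[:]` → b = [[3, 9], [1, 3], [3, 6]]
`c = a[1:]` → c = [[1, 3], [3, 6]]
`a[0].append(746)` → a = [[3, 9, 746], [1, 3], [3, 6]]; b = [[3, 9, 746], [1, 3], [3, 6]]
`a.append([6, 4])` → a = [[3, 9, 746], [1, 3], [3, 6], [6, 4]]
`print(b[0])` → prints [3, 9, 746]
`print(len(b))` → prints 3
`print(c[0])` → prints [1, 3]

Answer:
[3, 9, 746]
3
[1, 3]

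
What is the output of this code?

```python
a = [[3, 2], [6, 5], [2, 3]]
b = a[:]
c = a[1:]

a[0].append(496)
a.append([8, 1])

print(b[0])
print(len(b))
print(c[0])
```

Key concept: slice with nested mutation.
Step by step:
`a = [[3, 2], [6, 5], [2, 3]]` → a = [[3, 2], [6, 5], [2, 3]]
`b = a[:]` → b = [[3, 2], [6, 5], [2, 3]]
`c = a[1:]` → c = [[6, 5], [2, 3]]
`a[0].append(496)` → a = [[3, 2, 496], [6, 5], [2, 3]]; b = [[3, 2, 496], [6, 5], [2, 3]]
`a.append([8, 1])` → a = [[3, 2, 496], [6, 5], [2, 3], [8, 1]]
`print(b[0])` → prints [3, 2, 496]
`print(len(b))` → prints 3
`print(c[0])` → prints [6, 5]

Answer:
[3, 2, 496]
3
[6, 5]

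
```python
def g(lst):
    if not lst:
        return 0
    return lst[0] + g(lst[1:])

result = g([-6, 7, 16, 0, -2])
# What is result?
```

(-6) + 7 + 16 + 0 + (-2) + 0 = 15

Answer: 15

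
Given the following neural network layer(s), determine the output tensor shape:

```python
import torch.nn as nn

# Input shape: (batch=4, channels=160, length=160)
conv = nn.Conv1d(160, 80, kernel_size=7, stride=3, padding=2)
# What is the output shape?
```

Input: (4, 160, 160) -> Output: (4, 80, 53)

Answer: (4, 80, 53)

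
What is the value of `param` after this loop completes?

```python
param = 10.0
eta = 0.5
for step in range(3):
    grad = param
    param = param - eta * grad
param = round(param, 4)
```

Gradient descent: w = 10.0 * (1 - 0.5)^3
`param` takes the values: 10.0 → 5.0 → 2.5 → 1.25

Answer: 1.25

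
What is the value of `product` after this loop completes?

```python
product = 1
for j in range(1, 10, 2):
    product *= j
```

Product of 1, 3, 5, ... up to 9
`product` takes the values: 1 → 3 → 15 → 105 → 945

Answer: 945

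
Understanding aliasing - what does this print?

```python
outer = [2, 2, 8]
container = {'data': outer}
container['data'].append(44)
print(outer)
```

Key concept: dict holds reference to list.
Step by step:
`outer = [2, 2, 8]` → outer = [2, 2, 8]
`container = {'data': outer}` → container = {'data': [2, 2, 8]}
`container['data'].append(44)` → outer = [2, 2, 8, 44]; container = {'data': [2, 2, 8, 44]}
`print(outer)` → prints [2, 2, 8, 44]

Answer: [2, 2, 8, 44]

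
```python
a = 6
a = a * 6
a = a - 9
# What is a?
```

Trace:
`a = 6` → a = 6
`a = a * 6` → a = 36
`a = a - 9` → a = 27
So a = 27

Answer: 27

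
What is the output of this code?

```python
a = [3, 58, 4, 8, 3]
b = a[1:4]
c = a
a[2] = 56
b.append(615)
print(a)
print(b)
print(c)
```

Key concept: slice vs alias.
Step by step:
`a = [3, 58, 4, 8, 3]` → a = [3, 58, 4, 8, 3]
`b = a[1:4]` → b = [58, 4, 8]
`c = a` → c = [3, 58, 4, 8, 3] (same object as a)
`a[2] = 56` → a = [3, 58, 56, 8, 3] (same object as c); c = [3, 58, 56, 8, 3] (same object as a)
`b.append(615)` → b = [58, 4, 8, 615]
`print(a)` → prints [3, 58, 56, 8, 3]
`print(b)` → prints [58, 4, 8, 615]
`print(c)` → prints [3, 58, 56, 8, 3]

Answer:
[3, 58, 56, 8, 3]
[58, 4, 8, 615]
[3, 58, 56, 8, 3]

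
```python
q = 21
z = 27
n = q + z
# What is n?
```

Trace:
`q = 21` → q = 21
`z = 27` → z = 27
`n = q + z` → n = 48
So n = 48

Answer: 48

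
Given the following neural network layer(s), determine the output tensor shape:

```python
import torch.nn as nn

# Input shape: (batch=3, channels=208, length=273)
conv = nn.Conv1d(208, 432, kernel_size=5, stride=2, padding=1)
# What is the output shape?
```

Input: (3, 208, 273) -> Output: (3, 432, 136)

Answer: (3, 432, 136)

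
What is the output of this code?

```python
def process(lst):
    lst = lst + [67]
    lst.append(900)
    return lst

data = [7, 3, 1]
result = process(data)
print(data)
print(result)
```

Key concept: rebinding parameter vs mutation.
Step by step:
`data = [7, 3, 1]` → data = [7, 3, 1]
`result = process(data)` → result = [7, 3, 1, 67, 900]
`print(data)` → prints [7, 3, 1]
`print(result)` → prints [7, 3, 1, 67, 900]

Answer:
[7, 3, 1]
[7, 3, 1, 67, 900]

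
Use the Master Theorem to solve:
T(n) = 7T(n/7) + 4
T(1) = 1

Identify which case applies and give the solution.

a=7, b=7, f(n)=4. log_7(7) = 1. Since c=0 < 1, Case 1 applies: T(n) = Θ(n^log_b(a)) = O(n).

Answer: O(n) - Case 1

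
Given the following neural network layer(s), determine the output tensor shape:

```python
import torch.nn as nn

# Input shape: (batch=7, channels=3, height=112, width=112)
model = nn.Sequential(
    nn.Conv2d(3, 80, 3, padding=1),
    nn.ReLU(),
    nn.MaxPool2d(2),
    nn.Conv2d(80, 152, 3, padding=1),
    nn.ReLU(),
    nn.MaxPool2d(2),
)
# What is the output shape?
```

Input: (7, 3, 112, 112) -> after first Conv2d: (7, 80, 112, 112) -> after first MaxPool2d: (7, 80, 56, 56) -> after second Conv2d: (7, 152, 56, 56) -> Output: (7, 152, 28, 28)

Answer: (7, 152, 28, 28)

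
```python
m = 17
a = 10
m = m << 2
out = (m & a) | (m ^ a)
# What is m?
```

Trace:
`m = 17` → m = 17
`a = 10` → a = 10
`m = m << 2` → m = 68
`out = (m & a) | (m ^ a)` → out = 78
So m = 68

Answer: 68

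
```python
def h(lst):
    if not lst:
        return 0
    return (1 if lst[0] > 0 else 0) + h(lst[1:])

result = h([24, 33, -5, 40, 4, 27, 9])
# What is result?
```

Count of positive elements in [24, 33, -5, 40, 4, 27, 9] = 6

Answer: 6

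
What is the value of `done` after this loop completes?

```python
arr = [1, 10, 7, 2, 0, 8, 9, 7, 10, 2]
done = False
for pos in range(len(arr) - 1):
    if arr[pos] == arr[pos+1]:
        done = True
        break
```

Check consecutive duplicates in [1, 10, 7, 2, 0, 8, 9, 7, 10, 2]
`done` takes the values: False

Answer: False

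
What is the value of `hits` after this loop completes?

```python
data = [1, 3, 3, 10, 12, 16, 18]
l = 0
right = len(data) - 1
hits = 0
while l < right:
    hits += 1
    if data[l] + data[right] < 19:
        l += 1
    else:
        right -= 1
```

Steps to find pair summing to 19
`hits` takes the values: 0 → 1 → 2 → 3 → 4 → 5 → 6

Answer: 6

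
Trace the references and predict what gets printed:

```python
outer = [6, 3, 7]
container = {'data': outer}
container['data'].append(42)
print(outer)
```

Key concept: dict holds reference to list.
Step by step:
`outer = [6, 3, 7]` → outer = [6, 3, 7]
`container = {'data': outer}` → container = {'data': [6, 3, 7]}
`container['data'].append(42)` → outer = [6, 3, 7, 42]; container = {'data': [6, 3, 7, 42]}
`print(outer)` → prints [6, 3, 7, 42]

Answer: [6, 3, 7, 42]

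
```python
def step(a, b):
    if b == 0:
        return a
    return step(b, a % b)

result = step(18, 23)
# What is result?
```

step(18, 23) -> step(23, 18) -> step(18, 5) -> step(5, 3) -> step(3, 2) -> step(2, 1) -> step(1, 0) -> 1

Answer: 1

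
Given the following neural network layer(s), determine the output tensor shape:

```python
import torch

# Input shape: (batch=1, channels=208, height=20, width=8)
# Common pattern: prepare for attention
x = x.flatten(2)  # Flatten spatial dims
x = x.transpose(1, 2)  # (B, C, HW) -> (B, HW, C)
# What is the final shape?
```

Input: (1, 208, 20, 8) -> after flatten(2): (1, 208, 160) -> Output: (1, 160, 208)

Answer: (1, 160, 208)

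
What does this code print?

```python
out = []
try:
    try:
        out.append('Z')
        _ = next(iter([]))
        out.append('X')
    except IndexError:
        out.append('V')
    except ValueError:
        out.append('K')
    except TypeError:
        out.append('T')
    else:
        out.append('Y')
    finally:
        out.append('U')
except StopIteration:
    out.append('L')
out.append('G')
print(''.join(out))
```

Execution trace: 'Z' (try body) → 'U' (finally) → 'L' (outer except StopIteration) → 'G' (after the try/except). Output: ZULG

Answer: ZULG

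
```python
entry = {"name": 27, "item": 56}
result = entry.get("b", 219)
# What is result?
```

Trace:
`entry = {"name": 27, "item": 56}` → entry = {'name': 27, 'item': 56}
`result = entry.get("b", 219)` → result = 219
So result = 219

Answer: 219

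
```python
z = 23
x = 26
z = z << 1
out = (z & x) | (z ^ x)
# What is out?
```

Trace:
`z = 23` → z = 23
`x = 26` → x = 26
`z = z << 1` → z = 46
`out = (z & x) | (z ^ x)` → out = 62
So out = 62

Answer: 62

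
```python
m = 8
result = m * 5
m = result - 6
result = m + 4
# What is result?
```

Trace:
`m = 8` → m = 8
`result = m * 5` → result = 40
`m = result - 6` → m = 34
`result = m + 4` → result = 38
So result = 38

Answer: 38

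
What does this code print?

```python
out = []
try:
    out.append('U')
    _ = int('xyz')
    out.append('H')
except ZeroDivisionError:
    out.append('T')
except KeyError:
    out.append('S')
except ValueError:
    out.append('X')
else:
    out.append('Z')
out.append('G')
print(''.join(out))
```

Execution trace: 'U' (try body) → 'X' (except ValueError) → 'G' (after the try/except). Output: UXG

Answer: UXG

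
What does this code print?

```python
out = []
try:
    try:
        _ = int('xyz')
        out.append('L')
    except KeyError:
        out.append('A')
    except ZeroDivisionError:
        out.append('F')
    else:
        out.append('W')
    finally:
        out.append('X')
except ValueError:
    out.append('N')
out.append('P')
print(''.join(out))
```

Execution trace: 'X' (finally) → 'N' (outer except ValueError) → 'P' (after the try/except). Output: XNP

Answer: XNP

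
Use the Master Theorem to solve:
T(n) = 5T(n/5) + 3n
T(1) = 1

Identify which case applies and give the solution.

a=5, b=5, f(n)=3n. log_5(5) = 1. Since c=1 = 1, Case 2 applies: T(n) = Θ(n^log_b(a) · log n) = O(n log n).

Answer: O(n log n) - Case 2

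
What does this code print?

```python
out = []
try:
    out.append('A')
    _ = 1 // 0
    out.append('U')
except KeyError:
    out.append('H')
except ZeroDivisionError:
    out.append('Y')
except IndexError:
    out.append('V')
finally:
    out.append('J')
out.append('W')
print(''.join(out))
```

Execution trace: 'A' (try body) → 'Y' (except ZeroDivisionError) → 'J' (finally) → 'W' (after the try/except). Output: AYJW

Answer: AYJW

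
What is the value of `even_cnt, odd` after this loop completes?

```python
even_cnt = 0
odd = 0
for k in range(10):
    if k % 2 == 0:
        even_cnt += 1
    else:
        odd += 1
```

Count evens and odds in range(10)
`even_cnt, odd` takes the values: (0, 0) → (1, 0) → (1, 1) → (2, 1) → (2, 2) → (3, 2) → (3, 3) → (4, 3) → (4, 4) → (5, 4) → (5, 5)

Answer: 5, 5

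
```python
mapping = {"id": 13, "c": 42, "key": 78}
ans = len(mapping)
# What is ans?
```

Trace:
`mapping = {"id": 13, "c": 42, "key": 78}` → mapping = {'id': 13, 'c': 42, 'key': 78}
`ans = len(mapping)` → ans = 3
So ans = 3

Answer: 3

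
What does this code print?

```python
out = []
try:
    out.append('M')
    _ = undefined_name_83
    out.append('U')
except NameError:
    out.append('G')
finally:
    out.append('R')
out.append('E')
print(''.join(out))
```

Execution trace: 'M' (try body) → 'G' (except NameError) → 'R' (finally) → 'E' (after the try/except). Output: MGRE

Answer: MGRE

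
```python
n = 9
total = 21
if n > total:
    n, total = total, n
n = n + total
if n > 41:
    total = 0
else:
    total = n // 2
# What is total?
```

Trace:
`n = 9` → n = 9
`total = 21` → total = 21
`if n > total: ...` → n > total is False → no variable changes
`n = n + total` → n = 30
`if n > 41: ...` → n > 41 is False, take else branch → total = 15
So total = 15

Answer: 15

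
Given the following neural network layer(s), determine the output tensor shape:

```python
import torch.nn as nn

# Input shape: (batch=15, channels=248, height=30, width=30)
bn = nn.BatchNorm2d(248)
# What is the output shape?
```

Input: (15, 248, 30, 30) -> Output: (15, 248, 30, 30)

Answer: (15, 248, 30, 30)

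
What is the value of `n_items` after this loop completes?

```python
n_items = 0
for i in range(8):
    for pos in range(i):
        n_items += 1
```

Triangle number: 0+1+2+...+7
`n_items` takes the values: 0 → 1 → 2 → 3 → 4 → 5 → 6 → 7 → 8 → 9 → 10 → 11 → 12 → 13 → 14 → 15 → 16 → 17 → 18 → 19 → 20 → 21 → 22 → 23 → 24 → 25 → 26 → 27 → 28

Answer: 28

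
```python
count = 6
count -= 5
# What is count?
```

Trace:
`count = 6` → count = 6
`count -= 5` → count = 1
So count = 1

Answer: 1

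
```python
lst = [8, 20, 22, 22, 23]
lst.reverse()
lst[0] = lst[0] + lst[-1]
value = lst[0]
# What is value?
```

Trace:
`lst = [8, 20, 22, 22, 23]` → lst = [8, 20, 22, 22, 23]
`lst.reverse()` → lst = [23, 22, 22, 20, 8]
`lst[0] = lst[0] + lst[-1]` → lst = [31, 22, 22, 20, 8]
`value = lst[0]` → value = 31
So value = 31

Answer: 31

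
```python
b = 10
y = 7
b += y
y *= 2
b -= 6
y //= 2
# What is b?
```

Trace:
`b = 10` → b = 10
`y = 7` → y = 7
`b += y` → b = 17
`y *= 2` → y = 14
`b -= 6` → b = 11
`y //= 2` → y = 7
So b = 11

Answer: 11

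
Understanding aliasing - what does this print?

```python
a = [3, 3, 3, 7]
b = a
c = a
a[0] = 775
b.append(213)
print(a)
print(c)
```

Key concept: multiple aliases.
Step by step:
`a = [3, 3, 3, 7]` → a = [3, 3, 3, 7]
`b = a` → b = [3, 3, 3, 7] (same object as a)
`c = a` → c = [3, 3, 3, 7] (same object as a, b)
`a[0] = 775` → a = [775, 3, 3, 7] (same object as b, c); b = [775, 3, 3, 7] (same object as a, c); c = [775, 3, 3, 7] (same object as a, b)
`b.append(213)` → a = [775, 3, 3, 7, 213] (same object as b, c); b = [775, 3, 3, 7, 213] (same object as a, c); c = [775, 3, 3, 7, 213] (same object as a, b)
`print(a)` → prints [775, 3, 3, 7, 213]
`print(c)` → prints [775, 3, 3, 7, 213]

Answer:
[775, 3, 3, 7, 213]
[775, 3, 3, 7, 213]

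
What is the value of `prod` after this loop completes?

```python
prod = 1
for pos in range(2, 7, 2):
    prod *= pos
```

Product of even numbers 2 to 6
`prod` takes the values: 1 → 2 → 8 → 48

Answer: 48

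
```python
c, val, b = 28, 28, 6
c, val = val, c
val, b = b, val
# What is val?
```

Trace:
`c, val, b = 28, 28, 6` → c = 28; val = 28; b = 6
`c, val = val, c` → c = 28; val = 28
`val, b = b, val` → val = 6; b = 28
So val = 6

Answer: 6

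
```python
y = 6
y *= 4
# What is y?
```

Trace:
`y = 6` → y = 6
`y *= 4` → y = 24
So y = 24

Answer: 24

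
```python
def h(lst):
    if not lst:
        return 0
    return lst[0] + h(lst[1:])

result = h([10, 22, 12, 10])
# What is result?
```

10 + 22 + 12 + 10 + 0 = 54

Answer: 54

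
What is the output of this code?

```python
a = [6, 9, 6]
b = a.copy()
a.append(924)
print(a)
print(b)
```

Key concept: list.copy() creates independent copy.
Step by step:
`a = [6, 9, 6]` → a = [6, 9, 6]
`b = a.copy()` → b = [6, 9, 6]
`a.append(924)` → a = [6, 9, 6, 924]
`print(a)` → prints [6, 9, 6, 924]
`print(b)` → prints [6, 9, 6]

Answer:
[6, 9, 6, 924]
[6, 9, 6]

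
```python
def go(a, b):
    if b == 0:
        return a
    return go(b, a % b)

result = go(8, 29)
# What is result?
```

go(8, 29) -> go(29, 8) -> go(8, 5) -> go(5, 3) -> go(3, 2) -> go(2, 1) -> go(1, 0) -> 1

Answer: 1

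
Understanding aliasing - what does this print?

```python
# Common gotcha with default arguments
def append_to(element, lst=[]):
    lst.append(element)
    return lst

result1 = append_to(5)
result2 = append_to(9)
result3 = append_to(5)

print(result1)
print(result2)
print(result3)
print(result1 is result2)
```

Key concept: mutable default argument gotcha.
Step by step:
`result1 = append_to(5)` → result1 = [5]
`result2 = append_to(9)` → result1 = [5, 9] (same object as result2); result2 = [5, 9] (same object as result1)
`result3 = append_to(5)` → result1 = [5, 9, 5] (same object as result2, result3); result2 = [5, 9, 5] (same object as result1, result3); result3 = [5, 9, 5] (same object as result1, result2)
`print(result1)` → prints [5, 9, 5]
`print(result2)` → prints [5, 9, 5]
`print(result3)` → prints [5, 9, 5]
`print(result1 is result2)` → prints True

Answer:
[5, 9, 5]
[5, 9, 5]
[5, 9, 5]
True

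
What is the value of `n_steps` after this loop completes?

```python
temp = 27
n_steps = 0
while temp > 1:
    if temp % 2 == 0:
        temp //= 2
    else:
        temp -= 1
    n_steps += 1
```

Steps to reduce 27 to 1
`n_steps` takes the values: 0 → 1 → 2 → 3 → 4 → 5 → 6 → 7

Answer: 7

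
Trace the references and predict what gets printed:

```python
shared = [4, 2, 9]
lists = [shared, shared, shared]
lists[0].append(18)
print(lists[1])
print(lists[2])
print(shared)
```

Key concept: list of same reference.
Step by step:
`shared = [4, 2, 9]` → shared = [4, 2, 9]
`lists = [shared, shared, shared]` → lists = [[4, 2, 9], [4, 2, 9], [4, 2, 9]]
`lists[0].append(18)` → shared = [4, 2, 9, 18]; lists = [[4, 2, 9, 18], [4, 2, 9, 18], [4, 2, 9, 18]]
`print(lists[1])` → prints [4, 2, 9, 18]
`print(lists[2])` → prints [4, 2, 9, 18]
`print(shared)` → prints [4, 2, 9, 18]

Answer:
[4, 2, 9, 18]
[4, 2, 9, 18]
[4, 2, 9, 18]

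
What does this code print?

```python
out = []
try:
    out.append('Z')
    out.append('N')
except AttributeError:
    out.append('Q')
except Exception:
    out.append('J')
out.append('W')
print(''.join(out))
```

Execution trace: 'Z' (try body) → 'N' (try body, no exception) → 'W' (after the try/except). Output: ZNW

Answer: ZNW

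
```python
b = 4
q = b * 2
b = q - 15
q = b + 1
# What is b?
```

Trace:
`b = 4` → b = 4
`q = b * 2` → q = 8
`b = q - 15` → b = -7
`q = b + 1` → q = -6
So b = -7

Answer: -7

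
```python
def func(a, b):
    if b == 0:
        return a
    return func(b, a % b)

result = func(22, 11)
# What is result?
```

func(22, 11) -> func(11, 0) -> 11

Answer: 11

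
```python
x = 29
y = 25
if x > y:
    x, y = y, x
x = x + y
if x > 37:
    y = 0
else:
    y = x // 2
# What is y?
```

Trace:
`x = 29` → x = 29
`y = 25` → y = 25
`if x > y: ...` → x > y is True → x = 25; y = 29
`x = x + y` → x = 54
`if x > 37: ...` → x > 37 is True → y = 0
So y = 0

Answer: 0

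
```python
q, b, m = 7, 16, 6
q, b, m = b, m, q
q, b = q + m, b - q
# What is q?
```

Trace:
`q, b, m = 7, 16, 6` → q = 7; b = 16; m = 6
`q, b, m = b, m, q` → q = 16; b = 6; m = 7
`q, b = q + m, b - q` → q = 23; b = -10
So q = 23

Answer: 23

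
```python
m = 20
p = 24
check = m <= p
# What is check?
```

Trace:
`m = 20` → m = 20
`p = 24` → p = 24
`check = m <= p` → check = True
So check = True

Answer: True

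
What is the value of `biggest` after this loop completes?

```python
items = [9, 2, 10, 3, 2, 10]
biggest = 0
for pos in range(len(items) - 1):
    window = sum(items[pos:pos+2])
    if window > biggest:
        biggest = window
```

Max sum of 2-element window in [9, 2, 10, 3, 2, 10]
`biggest` takes the values: 0 → 11 → 12 → 13

Answer: 13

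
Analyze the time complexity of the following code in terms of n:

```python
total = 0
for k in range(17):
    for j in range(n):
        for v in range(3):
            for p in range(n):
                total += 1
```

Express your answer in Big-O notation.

Each loop level contributes: 1 × n × 1 × n. Multiplying the contributions gives O(n^2).

Answer: O(n^2)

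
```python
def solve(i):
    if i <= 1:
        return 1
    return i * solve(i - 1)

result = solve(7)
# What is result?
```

solve(7) = 7 * 6 * 5 * 4 * 3 * 2 * 1 = 5040

Answer: 5040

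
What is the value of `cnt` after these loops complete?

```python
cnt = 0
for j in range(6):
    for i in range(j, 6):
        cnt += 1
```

Upper triangle: 6 + 5 + ... + 1
`cnt` takes the values: 0 → 1 → 2 → 3 → 4 → 5 → 6 → 7 → 8 → 9 → 10 → 11 → 12 → 13 → 14 → 15 → 16 → 17 → 18 → 19 → 20 → 21

Answer: 21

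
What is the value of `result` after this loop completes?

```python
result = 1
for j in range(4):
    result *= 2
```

2^4 = 16
`result` takes the values: 1 → 2 → 4 → 8 → 16

Answer: 16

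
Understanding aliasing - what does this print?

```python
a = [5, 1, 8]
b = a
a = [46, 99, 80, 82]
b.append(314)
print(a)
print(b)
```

Key concept: rebinding vs mutation: a is rebound to a new list, b still points at the original.
Step by step:
`a = [5, 1, 8]` → a = [5, 1, 8]
`b = a` → b = [5, 1, 8] (same object as a)
`a = [46, 99, 80, 82]` → a = [46, 99, 80, 82]
`b.append(314)` → b = [5, 1, 8, 314]
`print(a)` → prints [46, 99, 80, 82]
`print(b)` → prints [5, 1, 8, 314]

Answer:
[46, 99, 80, 82]
[5, 1, 8, 314]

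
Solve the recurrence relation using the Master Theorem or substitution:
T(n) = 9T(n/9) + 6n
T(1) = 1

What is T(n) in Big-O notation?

By Master Theorem: a=9, b=9, f(n)=6n. Since log_9(9) = 1 and f(n) = Θ(n^1), Case 2 applies. T(n) = O(n log n).

Answer: O(n log n)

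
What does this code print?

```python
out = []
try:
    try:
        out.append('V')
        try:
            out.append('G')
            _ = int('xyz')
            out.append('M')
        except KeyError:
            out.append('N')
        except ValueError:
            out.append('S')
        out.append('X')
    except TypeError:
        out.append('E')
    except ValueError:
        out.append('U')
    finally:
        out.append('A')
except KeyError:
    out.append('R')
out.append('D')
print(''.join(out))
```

Execution trace: 'V' (try body) → 'G' (inner try body) → 'S' (inner except ValueError) → 'X' (try body, no exception) → 'A' (finally) → 'D' (after the try/except). Output: VGSXAD

Answer: VGSXAD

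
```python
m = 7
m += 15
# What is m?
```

Trace:
`m = 7` → m = 7
`m += 15` → m = 22
So m = 22

Answer: 22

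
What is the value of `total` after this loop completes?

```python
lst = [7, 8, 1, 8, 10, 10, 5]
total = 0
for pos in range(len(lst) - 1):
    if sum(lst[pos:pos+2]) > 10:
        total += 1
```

Count windows with sum > 10
`total` takes the values: 0 → 1 → 2 → 3 → 4

Answer: 4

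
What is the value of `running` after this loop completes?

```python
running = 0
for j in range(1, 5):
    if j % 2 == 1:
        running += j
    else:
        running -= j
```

Add odd, subtract even
`running` takes the values: 0 → 1 → -1 → 2 → -2

Answer: -2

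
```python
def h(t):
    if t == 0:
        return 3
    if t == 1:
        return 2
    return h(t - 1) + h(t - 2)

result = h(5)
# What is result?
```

Build up from base cases: h(0)=3, h(1)=2, h(2)=5, h(3)=7, h(4)=12, h(5)=19

Answer: 19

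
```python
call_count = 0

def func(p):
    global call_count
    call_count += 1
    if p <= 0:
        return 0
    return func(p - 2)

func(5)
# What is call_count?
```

Linear recursion stepping by 2: 4 calls from p=5 down to ≤0.

Answer: 4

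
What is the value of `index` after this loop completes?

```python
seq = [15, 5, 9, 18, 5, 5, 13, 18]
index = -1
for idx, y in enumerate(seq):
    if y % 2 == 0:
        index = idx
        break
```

First even number index in [15, 5, 9, 18, 5, 5, 13, 18]
`index` takes the values: -1 → 3

Answer: 3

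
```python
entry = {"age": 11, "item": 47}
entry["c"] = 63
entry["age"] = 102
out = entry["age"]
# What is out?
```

Trace:
`entry = {"age": 11, "item": 47}` → entry = {'age': 11, 'item': 47}
`entry["c"] = 63` → entry = {'age': 11, 'item': 47, 'c': 63}
`entry["age"] = 102` → entry = {'age': 102, 'item': 47, 'c': 63}
`out = entry["age"]` → out = 102
So out = 102

Answer: 102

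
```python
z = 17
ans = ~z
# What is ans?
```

Trace:
`z = 17` → z = 17
`ans = ~z` → ans = -18
So ans = -18

Answer: -18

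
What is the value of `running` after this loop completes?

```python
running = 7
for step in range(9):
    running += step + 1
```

Start at 7, add 1 to 9 = 52
`running` takes the values: 7 → 8 → 10 → 13 → 17 → 22 → 28 → 35 → 43 → 52

Answer: 52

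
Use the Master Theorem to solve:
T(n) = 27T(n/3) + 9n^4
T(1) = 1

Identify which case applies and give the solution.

a=27, b=3, f(n)=9n^4. log_3(27) = 3. Since c=4 > 3 and the regularity condition holds (27(n/3)^4 = (27/3^4)n^4 with 27/3^4 < 1), Case 3 applies: T(n) = Θ(f(n)) = O(n^4).

Answer: O(n^4) - Case 3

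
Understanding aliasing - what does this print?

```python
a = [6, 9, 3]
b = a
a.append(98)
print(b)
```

Key concept: basic list aliasing.
Step by step:
`a = [6, 9, 3]` → a = [6, 9, 3]
`b = a` → b = [6, 9, 3] (same object as a)
`a.append(98)` → a = [6, 9, 3, 98] (same object as b); b = [6, 9, 3, 98] (same object as a)
`print(b)` → prints [6, 9, 3, 98]

Answer: [6, 9, 3, 98]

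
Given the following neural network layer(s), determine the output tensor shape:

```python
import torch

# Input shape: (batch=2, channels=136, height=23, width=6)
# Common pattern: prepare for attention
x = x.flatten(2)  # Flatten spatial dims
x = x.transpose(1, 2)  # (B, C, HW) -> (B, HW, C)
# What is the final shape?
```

Input: (2, 136, 23, 6) -> after flatten(2): (2, 136, 138) -> Output: (2, 138, 136)

Answer: (2, 138, 136)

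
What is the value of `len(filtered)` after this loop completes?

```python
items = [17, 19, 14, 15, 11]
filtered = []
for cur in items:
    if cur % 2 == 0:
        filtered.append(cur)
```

Count even numbers in [17, 19, 14, 15, 11]
`filtered` takes the values: [] → [14]
So `len(filtered)` = 1

Answer: 1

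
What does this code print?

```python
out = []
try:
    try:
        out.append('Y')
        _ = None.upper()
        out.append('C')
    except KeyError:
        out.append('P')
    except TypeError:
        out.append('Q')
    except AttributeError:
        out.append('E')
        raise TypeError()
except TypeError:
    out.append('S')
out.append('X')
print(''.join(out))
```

Execution trace: 'Y' (try body) → 'E' (except AttributeError) → 'S' (outer except TypeError) → 'X' (after the try/except). Output: YESX

Answer: YESX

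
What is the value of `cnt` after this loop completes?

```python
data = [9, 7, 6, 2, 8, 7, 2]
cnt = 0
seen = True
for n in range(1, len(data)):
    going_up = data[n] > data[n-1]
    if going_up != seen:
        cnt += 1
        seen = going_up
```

Count direction changes in [9, 7, 6, 2, 8, 7, 2]
`cnt` takes the values: 0 → 1 → 2 → 3

Answer: 3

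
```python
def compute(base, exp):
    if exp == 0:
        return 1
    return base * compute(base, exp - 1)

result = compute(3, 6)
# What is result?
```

compute(3, 6) = 3 * 3 * 3 * 3 * 3 * 3 = 729

Answer: 729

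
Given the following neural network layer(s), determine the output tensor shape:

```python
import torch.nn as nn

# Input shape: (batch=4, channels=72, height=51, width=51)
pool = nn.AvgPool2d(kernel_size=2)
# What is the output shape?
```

Input: (4, 72, 51, 51) -> Output: (4, 72, 25, 25)

Answer: (4, 72, 25, 25)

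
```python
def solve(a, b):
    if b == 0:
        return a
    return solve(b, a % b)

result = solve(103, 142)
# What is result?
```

solve(103, 142) -> solve(142, 103) -> solve(103, 39) -> solve(39, 25) -> solve(25, 14) -> solve(14, 11) -> solve(11, 3) -> solve(3, 2) -> solve(2, 1) -> solve(1, 0) -> 1

Answer: 1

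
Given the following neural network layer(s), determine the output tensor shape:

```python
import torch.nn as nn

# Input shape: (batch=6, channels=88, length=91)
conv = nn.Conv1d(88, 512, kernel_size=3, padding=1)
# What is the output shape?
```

Input: (6, 88, 91) -> Output: (6, 512, 91)

Answer: (6, 512, 91)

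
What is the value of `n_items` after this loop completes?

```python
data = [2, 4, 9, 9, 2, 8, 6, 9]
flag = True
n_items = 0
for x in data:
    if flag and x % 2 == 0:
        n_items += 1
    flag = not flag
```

Count even values at even positions
`n_items` takes the values: 0 → 1 → 2 → 3

Answer: 3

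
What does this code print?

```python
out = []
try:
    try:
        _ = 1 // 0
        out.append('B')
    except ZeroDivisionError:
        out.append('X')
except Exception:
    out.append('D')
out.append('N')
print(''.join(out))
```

Execution trace: 'X' (inner except ZeroDivisionError) → 'N' (after the try/except). Output: XN

Answer: XN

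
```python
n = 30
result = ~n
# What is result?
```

Trace:
`n = 30` → n = 30
`result = ~n` → result = -31
So result = -31

Answer: -31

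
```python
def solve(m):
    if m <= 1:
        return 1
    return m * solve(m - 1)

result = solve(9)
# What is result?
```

solve(9) = 9 * 8 * 7 * 6 * 5 * 4 * 3 * 2 * 1 = 362880

Answer: 362880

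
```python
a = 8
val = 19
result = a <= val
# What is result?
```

Trace:
`a = 8` → a = 8
`val = 19` → val = 19
`result = a <= val` → result = True
So result = True

Answer: True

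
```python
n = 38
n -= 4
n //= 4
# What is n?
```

Trace:
`n = 38` → n = 38
`n -= 4` → n = 34
`n //= 4` → n = 8
So n = 8

Answer: 8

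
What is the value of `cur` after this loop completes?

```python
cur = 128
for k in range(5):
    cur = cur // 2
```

Halve 5 times: 128 // 2^5 = 4
`cur` takes the values: 128 → 64 → 32 → 16 → 8 → 4

Answer: 4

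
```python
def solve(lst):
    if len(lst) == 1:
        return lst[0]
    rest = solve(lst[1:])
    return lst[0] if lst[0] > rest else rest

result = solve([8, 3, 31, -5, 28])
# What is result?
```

Recursive max over [8, 3, 31, -5, 28] = 31

Answer: 31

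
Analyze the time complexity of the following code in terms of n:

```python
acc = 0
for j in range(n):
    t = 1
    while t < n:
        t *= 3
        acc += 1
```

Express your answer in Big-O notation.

Each loop level contributes: n × log n. Multiplying the contributions gives O(n log n).

Answer: O(n log n)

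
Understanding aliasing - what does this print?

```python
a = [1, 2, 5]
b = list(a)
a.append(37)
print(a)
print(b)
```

Key concept: list() constructor creates copy.
Step by step:
`a = [1, 2, 5]` → a = [1, 2, 5]
`b = list(a)` → b = [1, 2, 5]
`a.append(37)` → a = [1, 2, 5, 37]
`print(a)` → prints [1, 2, 5, 37]
`print(b)` → prints [1, 2, 5]

Answer:
[1, 2, 5, 37]
[1, 2, 5]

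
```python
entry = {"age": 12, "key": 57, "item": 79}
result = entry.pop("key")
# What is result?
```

Trace:
`entry = {"age": 12, "key": 57, "item": 79}` → entry = {'age': 12, 'key': 57, 'item': 79}
`result = entry.pop("key")` → entry = {'age': 12, 'item': 79}; result = 57
So result = 57

Answer: 57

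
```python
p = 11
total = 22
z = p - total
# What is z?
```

Trace:
`p = 11` → p = 11
`total = 22` → total = 22
`z = p - total` → z = -11
So z = -11

Answer: -11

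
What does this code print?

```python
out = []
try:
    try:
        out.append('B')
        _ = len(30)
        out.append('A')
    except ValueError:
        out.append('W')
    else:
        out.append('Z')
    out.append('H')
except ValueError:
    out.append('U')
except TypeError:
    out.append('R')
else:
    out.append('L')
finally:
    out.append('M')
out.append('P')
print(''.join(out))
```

Execution trace: 'B' (inner try body) → 'R' (except TypeError) → 'M' (finally) → 'P' (after the try/except). Output: BRMP

Answer: BRMP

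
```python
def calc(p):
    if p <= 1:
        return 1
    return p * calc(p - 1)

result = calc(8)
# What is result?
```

calc(8) = 8 * 7 * 6 * 5 * 4 * 3 * 2 * 1 = 40320

Answer: 40320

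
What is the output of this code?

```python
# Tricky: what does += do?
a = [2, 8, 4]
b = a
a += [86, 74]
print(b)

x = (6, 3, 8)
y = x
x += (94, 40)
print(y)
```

Key concept: += behavior differs for mutable vs immutable.
Step by step:
`a = [2, 8, 4]` → a = [2, 8, 4]
`b = a` → b = [2, 8, 4] (same object as a)
`a += [86, 74]` → a = [2, 8, 4, 86, 74] (same object as b); b = [2, 8, 4, 86, 74] (same object as a)
`print(b)` → prints [2, 8, 4, 86, 74]
`x = (6, 3, 8)` → x = (6, 3, 8)
`y = x` → y = (6, 3, 8)
`x += (94, 40)` → x = (6, 3, 8, 94, 40)
`print(y)` → prints (6, 3, 8)

Answer:
[2, 8, 4, 86, 74]
(6, 3, 8)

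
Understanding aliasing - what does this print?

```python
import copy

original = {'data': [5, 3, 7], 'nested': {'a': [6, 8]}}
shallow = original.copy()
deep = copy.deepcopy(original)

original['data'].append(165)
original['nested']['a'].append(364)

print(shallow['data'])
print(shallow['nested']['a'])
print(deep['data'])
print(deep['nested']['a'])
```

Key concept: comparing shallow vs deep copy.
Step by step:
`original = {'data': [5, 3, 7], 'nested': {'a': [6, 8]}}` → original = {'data': [5, 3, 7], 'nested': {'a': [6, 8]}}
`shallow = original.copy()` → shallow = {'data': [5, 3, 7], 'nested': {'a': [6, 8]}}
`deep = copy.deepcopy(original)` → deep = {'data': [5, 3, 7], 'nested': {'a': [6, 8]}}
`original['data'].append(165)` → original = {'data': [5, 3, 7, 165], 'nested': {'a': [6, 8]}}; shallow = {'data': [5, 3, 7, 165], 'nested': {'a': [6, 8]}}
`original['nested']['a'].append(364)` → original = {'data': [5, 3, 7, 165], 'nested': {'a': [6, 8, 364]}}; shallow = {'data': [5, 3, 7, 165], 'nested': {'a': [6, 8, 364]}}
`print(shallow['data'])` → prints [5, 3, 7, 165]
`print(shallow['nested']['a'])` → prints [6, 8, 364]
`print(deep['data'])` → prints [5, 3, 7]
`print(deep['nested']['a'])` → prints [6, 8]

Answer:
[5, 3, 7, 165]
[6, 8, 364]
[5, 3, 7]
[6, 8]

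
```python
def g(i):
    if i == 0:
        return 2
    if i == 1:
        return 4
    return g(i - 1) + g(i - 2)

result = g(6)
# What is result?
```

Build up from base cases: g(0)=2, g(1)=4, g(2)=6, g(3)=10, g(4)=16, g(5)=26, g(6)=42

Answer: 42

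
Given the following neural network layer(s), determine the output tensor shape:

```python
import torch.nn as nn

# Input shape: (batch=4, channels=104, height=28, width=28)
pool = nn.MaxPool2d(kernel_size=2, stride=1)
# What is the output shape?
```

Input: (4, 104, 28, 28) -> Output: (4, 104, 27, 27)

Answer: (4, 104, 27, 27)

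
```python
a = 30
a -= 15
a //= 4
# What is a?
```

Trace:
`a = 30` → a = 30
`a -= 15` → a = 15
`a //= 4` → a = 3
So a = 3

Answer: 3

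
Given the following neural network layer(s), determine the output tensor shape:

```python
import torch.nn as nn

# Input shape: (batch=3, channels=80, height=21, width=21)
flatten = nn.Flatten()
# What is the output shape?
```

Input: (3, 80, 21, 21) -> Output: (3, 35280)

Answer: (3, 35280)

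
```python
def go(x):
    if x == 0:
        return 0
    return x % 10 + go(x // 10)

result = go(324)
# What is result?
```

Sum of digits of 324: 4 + 2 + 3 = 9

Answer: 9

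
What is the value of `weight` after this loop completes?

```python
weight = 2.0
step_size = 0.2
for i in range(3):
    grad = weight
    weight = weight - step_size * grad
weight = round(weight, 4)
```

Gradient descent: w = 2.0 * (1 - 0.2)^3
`weight` takes the values: 2.0 → 1.6 → 1.28 → 1.024

Answer: 1.024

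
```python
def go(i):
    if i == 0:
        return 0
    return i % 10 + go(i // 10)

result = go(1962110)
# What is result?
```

Sum of digits of 1962110: 0 + 1 + 1 + 2 + 6 + 9 + 1 = 20

Answer: 20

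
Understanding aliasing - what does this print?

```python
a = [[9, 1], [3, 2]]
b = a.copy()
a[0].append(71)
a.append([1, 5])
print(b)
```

Key concept: shallow copy with nested lists.
Step by step:
`a = [[9, 1], [3, 2]]` → a = [[9, 1], [3, 2]]
`b = a.copy()` → b = [[9, 1], [3, 2]]
`a[0].append(71)` → a = [[9, 1, 71], [3, 2]]; b = [[9, 1, 71], [3, 2]]
`a.append([1, 5])` → a = [[9, 1, 71], [3, 2], [1, 5]]
`print(b)` → prints [[9, 1, 71], [3, 2]]

Answer: [[9, 1, 71], [3, 2]]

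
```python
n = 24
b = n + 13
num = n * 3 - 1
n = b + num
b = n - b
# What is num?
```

Trace:
`n = 24` → n = 24
`b = n + 13` → b = 37
`num = n * 3 - 1` → num = 71
`n = b + num` → n = 108
`b = n - b` → b = 71
So num = 71

Answer: 71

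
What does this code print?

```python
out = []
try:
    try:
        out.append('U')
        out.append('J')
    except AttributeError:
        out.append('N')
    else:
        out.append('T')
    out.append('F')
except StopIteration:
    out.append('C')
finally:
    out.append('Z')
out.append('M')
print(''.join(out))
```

Execution trace: 'U' (inner try body) → 'J' (inner try body, no exception) → 'T' (inner else) → 'F' (try body, no exception) → 'Z' (finally) → 'M' (after the try/except). Output: UJTFZM

Answer: UJTFZM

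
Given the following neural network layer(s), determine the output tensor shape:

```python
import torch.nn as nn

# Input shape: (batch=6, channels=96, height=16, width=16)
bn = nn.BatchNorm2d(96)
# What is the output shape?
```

Input: (6, 96, 16, 16) -> Output: (6, 96, 16, 16)

Answer: (6, 96, 16, 16)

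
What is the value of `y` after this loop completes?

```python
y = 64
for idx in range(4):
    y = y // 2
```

Halve 4 times: 64 // 2^4 = 4
`y` takes the values: 64 → 32 → 16 → 8 → 4

Answer: 4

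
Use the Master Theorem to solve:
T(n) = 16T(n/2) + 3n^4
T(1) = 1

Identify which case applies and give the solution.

a=16, b=2, f(n)=3n^4. log_2(16) = 4. Since c=4 = 4, Case 2 applies: T(n) = Θ(n^log_b(a) · log n) = O(n^4 log n).

Answer: O(n^4 log n) - Case 2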